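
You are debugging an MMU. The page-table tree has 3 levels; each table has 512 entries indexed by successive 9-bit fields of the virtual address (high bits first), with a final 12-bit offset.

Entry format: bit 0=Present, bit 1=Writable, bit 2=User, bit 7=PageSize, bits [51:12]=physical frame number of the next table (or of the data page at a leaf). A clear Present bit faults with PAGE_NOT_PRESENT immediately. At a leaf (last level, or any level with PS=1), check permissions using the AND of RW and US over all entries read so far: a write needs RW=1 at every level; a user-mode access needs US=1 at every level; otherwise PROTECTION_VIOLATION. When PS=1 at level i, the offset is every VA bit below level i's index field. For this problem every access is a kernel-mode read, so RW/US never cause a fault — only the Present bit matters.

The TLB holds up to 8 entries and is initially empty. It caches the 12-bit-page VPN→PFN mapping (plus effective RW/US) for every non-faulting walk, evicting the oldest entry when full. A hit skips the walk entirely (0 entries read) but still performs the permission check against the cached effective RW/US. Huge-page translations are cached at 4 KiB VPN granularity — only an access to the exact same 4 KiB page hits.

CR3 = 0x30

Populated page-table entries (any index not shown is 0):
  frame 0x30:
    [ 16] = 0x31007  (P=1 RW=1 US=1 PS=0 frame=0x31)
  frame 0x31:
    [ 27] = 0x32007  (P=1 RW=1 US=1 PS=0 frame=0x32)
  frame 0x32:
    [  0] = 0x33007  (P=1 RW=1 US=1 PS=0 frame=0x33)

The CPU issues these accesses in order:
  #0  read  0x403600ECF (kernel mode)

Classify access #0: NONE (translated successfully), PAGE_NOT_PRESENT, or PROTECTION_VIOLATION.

Trace:
#0 VA=0x403600ECF (r,kernel):
  L0: frame=0x30 idx=16 entry=0x31007 [P=1 RW=1 US=1 PS=0]
  L1: frame=0x31 idx=27 entry=0x32007 [P=1 RW=1 US=1 PS=0]
  L2: frame=0x32 idx=0 entry=0x33007 [P=1 RW=1 US=1 PS=0]
  → PA=0x33ECF  (3 entries read)

Access #0 fault: NONE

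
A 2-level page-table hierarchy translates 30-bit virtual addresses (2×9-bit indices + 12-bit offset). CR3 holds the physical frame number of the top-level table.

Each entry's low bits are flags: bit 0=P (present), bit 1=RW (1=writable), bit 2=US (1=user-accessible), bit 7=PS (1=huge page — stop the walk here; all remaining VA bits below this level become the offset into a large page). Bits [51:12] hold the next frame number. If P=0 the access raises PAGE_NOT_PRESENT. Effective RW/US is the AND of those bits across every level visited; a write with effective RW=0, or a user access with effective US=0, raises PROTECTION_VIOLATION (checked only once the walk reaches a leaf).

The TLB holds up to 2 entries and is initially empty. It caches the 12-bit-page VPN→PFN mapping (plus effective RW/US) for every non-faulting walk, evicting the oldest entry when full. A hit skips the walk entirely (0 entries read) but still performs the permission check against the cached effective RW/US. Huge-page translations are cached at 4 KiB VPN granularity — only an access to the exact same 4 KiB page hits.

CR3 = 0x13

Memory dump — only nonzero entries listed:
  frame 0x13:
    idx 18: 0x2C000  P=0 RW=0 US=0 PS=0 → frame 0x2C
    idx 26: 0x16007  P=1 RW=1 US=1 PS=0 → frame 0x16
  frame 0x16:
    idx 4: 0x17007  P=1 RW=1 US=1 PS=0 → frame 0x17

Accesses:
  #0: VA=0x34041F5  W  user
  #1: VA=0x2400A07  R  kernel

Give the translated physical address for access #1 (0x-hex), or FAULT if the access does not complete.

Trace:
#0 VA=0x34041F5 (w,user):
  lvl0: tbl 0x13, slot 26 ⇒ 0x16007 (P1/RW1/US1/PS0)
  lvl1: tbl 0x16, slot 4 ⇒ 0x17007 (P1/RW1/US1/PS0)
  ✓ 0x171F5  — 2 lookups
#1 VA=0x2400A07 (r,kernel):
  lvl0: tbl 0x13, slot 18 ⇒ 0x2C000 (P0/RW0/US0/PS0)
  → PAGE_NOT_PRESENT  (1 entries read)

Access #1 PA: FAULT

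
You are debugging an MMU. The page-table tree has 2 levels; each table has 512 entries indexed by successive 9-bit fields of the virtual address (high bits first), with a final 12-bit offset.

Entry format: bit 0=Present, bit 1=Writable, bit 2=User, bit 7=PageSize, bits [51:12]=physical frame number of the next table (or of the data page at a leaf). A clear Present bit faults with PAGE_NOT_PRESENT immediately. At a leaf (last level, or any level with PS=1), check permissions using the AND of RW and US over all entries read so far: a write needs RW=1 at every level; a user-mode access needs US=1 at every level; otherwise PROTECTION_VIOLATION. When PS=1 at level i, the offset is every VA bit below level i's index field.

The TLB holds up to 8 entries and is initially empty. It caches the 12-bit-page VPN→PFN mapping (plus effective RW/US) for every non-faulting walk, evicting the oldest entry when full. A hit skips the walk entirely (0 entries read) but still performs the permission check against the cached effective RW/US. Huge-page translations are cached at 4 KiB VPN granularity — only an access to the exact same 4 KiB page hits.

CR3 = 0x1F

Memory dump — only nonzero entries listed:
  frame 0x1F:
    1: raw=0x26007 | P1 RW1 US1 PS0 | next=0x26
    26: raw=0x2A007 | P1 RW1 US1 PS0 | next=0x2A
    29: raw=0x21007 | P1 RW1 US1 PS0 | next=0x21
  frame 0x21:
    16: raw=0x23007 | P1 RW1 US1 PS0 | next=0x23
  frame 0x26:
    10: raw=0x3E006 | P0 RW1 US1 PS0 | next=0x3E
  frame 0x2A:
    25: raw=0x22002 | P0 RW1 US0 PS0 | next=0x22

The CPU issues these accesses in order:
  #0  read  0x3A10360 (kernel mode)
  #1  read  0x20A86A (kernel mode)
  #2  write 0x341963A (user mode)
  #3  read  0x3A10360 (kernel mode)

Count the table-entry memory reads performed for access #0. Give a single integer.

Per-access translation:
#0 VA=0x3A10360 (r,kernel):
  L0: frame=0x1F idx=29 entry=0x21007 [P=1 RW=1 US=1 PS=0]
  L1: frame=0x21 idx=16 entry=0x23007 [P=1 RW=1 US=1 PS=0]
  ✓ 0x23360  — 2 lookups
#1 VA=0x20A86A (r,kernel):
  L0: frame=0x1F idx=1 entry=0x26007 [P=1 RW=1 US=1 PS=0]
  L1: frame=0x26 idx=10 entry=0x3E006 [P=0 RW=1 US=1 PS=0]
  ✗ PAGE_NOT_PRESENT  [2 reads]
#2 VA=0x341963A (w,user):
  L0: frame=0x1F idx=26 entry=0x2A007 [P=1 RW=1 US=1 PS=0]
  L1: frame=0x2A idx=25 entry=0x22002 [P=0 RW=1 US=0 PS=0]
  ✗ PAGE_NOT_PRESENT  [2 reads]
#3 VA=0x3A10360 (r,kernel):
  TLB hit vpn=0x3A10 → PA=0x23360

Entries read for #0: 2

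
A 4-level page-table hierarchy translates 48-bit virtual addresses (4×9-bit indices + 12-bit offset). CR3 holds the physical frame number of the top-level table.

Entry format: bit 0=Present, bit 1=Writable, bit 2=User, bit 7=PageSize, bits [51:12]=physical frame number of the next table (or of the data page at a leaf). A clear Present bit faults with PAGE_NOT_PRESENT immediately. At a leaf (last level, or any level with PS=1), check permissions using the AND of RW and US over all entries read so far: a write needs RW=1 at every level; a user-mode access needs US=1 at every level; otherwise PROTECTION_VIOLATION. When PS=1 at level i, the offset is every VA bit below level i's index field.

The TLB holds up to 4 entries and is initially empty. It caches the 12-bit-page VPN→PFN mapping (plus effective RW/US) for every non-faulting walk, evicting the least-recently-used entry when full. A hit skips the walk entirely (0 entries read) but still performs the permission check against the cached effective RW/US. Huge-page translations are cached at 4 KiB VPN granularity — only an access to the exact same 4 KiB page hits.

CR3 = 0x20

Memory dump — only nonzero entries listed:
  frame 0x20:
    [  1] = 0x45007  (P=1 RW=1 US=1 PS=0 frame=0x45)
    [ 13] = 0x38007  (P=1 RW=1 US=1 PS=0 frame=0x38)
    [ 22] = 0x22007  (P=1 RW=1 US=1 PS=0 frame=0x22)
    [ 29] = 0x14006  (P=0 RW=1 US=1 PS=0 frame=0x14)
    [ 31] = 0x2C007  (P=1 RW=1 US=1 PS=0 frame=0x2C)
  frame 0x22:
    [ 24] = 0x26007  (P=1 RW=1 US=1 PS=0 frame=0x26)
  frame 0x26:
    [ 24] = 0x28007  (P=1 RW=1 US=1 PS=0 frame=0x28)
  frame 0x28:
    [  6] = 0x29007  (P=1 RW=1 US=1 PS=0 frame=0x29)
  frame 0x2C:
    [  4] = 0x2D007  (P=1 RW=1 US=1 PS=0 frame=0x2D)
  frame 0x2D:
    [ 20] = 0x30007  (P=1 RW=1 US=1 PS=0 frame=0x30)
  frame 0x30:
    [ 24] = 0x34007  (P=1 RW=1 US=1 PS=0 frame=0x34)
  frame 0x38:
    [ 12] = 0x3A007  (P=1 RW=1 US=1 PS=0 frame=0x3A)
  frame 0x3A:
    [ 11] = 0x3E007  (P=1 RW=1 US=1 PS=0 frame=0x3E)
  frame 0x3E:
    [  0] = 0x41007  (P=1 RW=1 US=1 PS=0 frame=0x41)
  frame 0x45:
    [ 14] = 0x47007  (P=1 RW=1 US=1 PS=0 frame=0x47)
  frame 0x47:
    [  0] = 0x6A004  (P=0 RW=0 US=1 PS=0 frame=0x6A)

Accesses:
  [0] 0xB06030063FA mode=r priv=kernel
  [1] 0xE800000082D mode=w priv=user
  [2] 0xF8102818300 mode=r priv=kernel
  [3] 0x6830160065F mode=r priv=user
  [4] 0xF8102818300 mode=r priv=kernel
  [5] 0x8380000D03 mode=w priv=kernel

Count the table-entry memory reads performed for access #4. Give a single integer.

Walk each access:
#0 VA=0xB06030063FA (r,kernel):
  L0 @0x20[22] → 0x22007  P=1,RW=1,US=1,PS=0
  L1 @0x22[24] → 0x26007  P=1,RW=1,US=1,PS=0
  L2 @0x26[24] → 0x28007  P=1,RW=1,US=1,PS=0
  L3 @0x28[6] → 0x29007  P=1,RW=1,US=1,PS=0
  → PA=0x293FA  (4 entries read)
#1 VA=0xE800000082D (w,user):
  L0 @0x20[29] → 0x14006  P=0,RW=1,US=1,PS=0
  ⇒ fault: PAGE_NOT_PRESENT  — 1 lookups
#2 VA=0xF8102818300 (r,kernel):
  L0 @0x20[31] → 0x2C007  P=1,RW=1,US=1,PS=0
  L1 @0x2C[4] → 0x2D007  P=1,RW=1,US=1,PS=0
  L2 @0x2D[20] → 0x30007  P=1,RW=1,US=1,PS=0
  L3 @0x30[24] → 0x34007  P=1,RW=1,US=1,PS=0
  → PA=0x34300  (4 entries read)
#3 VA=0x6830160065F (r,user):
  L0 @0x20[13] → 0x38007  P=1,RW=1,US=1,PS=0
  L1 @0x38[12] → 0x3A007  P=1,RW=1,US=1,PS=0
  L2 @0x3A[11] → 0x3E007  P=1,RW=1,US=1,PS=0
  L3 @0x3E[0] → 0x41007  P=1,RW=1,US=1,PS=0
  → PA=0x4165F  (4 entries read)
#4 VA=0xF8102818300 (r,kernel):
  TLB hit vpn=0xF8102818 → PA=0x34300
#5 VA=0x8380000D03 (w,kernel):
  L0 @0x20[1] → 0x45007  P=1,RW=1,US=1,PS=0
  L1 @0x45[14] → 0x47007  P=1,RW=1,US=1,PS=0
  L2 @0x47[0] → 0x6A004  P=0,RW=0,US=1,PS=0
  ⇒ fault: PAGE_NOT_PRESENT  — 3 lookups

Entries read for #4: 0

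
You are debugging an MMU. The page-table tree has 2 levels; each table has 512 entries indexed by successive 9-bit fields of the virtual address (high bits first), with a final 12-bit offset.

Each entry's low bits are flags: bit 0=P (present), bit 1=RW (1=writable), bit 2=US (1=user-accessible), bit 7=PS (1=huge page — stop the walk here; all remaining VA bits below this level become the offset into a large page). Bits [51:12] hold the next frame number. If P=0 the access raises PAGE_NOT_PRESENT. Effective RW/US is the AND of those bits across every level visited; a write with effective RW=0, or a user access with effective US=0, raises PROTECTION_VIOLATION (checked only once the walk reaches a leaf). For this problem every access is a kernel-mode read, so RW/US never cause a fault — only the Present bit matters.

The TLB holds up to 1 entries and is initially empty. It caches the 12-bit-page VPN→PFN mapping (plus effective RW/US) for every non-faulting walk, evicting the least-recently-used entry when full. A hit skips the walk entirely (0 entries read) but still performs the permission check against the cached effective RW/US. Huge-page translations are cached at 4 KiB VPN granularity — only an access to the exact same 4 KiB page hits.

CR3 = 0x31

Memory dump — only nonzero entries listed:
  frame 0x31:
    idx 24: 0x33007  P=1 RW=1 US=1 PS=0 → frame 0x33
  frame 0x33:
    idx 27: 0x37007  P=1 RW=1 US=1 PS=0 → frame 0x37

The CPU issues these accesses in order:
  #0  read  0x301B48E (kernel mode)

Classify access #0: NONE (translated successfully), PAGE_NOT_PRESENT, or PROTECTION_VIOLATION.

Trace:
#0 VA=0x301B48E (r,kernel):
  L0 @0x31[24] → 0x33007  P=1,RW=1,US=1,PS=0
  L1 @0x33[27] → 0x37007  P=1,RW=1,US=1,PS=0
  → PA=0x3748E  (2 entries read)

Access #0 fault: NONE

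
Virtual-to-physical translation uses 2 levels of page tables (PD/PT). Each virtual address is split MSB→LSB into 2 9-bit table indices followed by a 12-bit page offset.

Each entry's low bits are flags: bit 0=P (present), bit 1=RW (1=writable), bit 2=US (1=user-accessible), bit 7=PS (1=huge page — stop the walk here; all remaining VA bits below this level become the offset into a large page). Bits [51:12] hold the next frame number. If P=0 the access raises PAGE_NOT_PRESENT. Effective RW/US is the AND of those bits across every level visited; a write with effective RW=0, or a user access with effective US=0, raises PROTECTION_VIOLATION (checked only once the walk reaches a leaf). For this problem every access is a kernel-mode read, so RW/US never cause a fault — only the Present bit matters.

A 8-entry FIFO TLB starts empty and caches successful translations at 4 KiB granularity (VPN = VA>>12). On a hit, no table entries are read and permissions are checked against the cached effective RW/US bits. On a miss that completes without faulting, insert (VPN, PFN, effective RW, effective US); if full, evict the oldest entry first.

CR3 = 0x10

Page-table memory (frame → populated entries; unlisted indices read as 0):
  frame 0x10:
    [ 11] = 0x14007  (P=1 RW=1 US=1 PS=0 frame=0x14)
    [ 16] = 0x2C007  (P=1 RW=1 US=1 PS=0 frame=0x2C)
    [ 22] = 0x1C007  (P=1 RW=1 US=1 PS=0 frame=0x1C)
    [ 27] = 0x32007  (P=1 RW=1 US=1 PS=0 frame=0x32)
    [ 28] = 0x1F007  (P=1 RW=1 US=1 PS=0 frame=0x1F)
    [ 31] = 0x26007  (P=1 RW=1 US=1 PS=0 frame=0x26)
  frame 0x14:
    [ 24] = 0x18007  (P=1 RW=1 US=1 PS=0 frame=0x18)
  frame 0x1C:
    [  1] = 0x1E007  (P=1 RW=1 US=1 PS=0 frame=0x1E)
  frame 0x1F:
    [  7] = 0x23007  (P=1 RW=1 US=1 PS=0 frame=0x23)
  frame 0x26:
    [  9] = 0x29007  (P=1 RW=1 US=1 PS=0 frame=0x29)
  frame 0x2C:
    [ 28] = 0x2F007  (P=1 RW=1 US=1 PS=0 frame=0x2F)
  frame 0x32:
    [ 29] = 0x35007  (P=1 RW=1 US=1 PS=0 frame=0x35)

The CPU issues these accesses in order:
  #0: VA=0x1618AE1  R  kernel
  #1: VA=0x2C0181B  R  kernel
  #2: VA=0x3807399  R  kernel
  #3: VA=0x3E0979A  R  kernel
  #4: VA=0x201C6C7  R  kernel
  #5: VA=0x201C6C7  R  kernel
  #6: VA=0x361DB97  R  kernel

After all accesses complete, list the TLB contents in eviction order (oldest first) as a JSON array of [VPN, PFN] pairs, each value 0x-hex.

Trace:
#0 VA=0x1618AE1 (r,kernel):
  [0] read 0x10 idx=11: raw=0x14007 flags P=1 W=1 U=1 S=0
  [1] read 0x14 idx=24: raw=0x18007 flags P=1 W=1 U=1 S=0
  ⇒ phys 0x18AE1  [2 reads]
#1 VA=0x2C0181B (r,kernel):
  [0] read 0x10 idx=22: raw=0x1C007 flags P=1 W=1 U=1 S=0
  [1] read 0x1C idx=1: raw=0x1E007 flags P=1 W=1 U=1 S=0
  ⇒ phys 0x1E81B  [2 reads]
#2 VA=0x3807399 (r,kernel):
  [0] read 0x10 idx=28: raw=0x1F007 flags P=1 W=1 U=1 S=0
  [1] read 0x1F idx=7: raw=0x23007 flags P=1 W=1 U=1 S=0
  ⇒ phys 0x23399  [2 reads]
#3 VA=0x3E0979A (r,kernel):
  [0] read 0x10 idx=31: raw=0x26007 flags P=1 W=1 U=1 S=0
  [1] read 0x26 idx=9: raw=0x29007 flags P=1 W=1 U=1 S=0
  ⇒ phys 0x2979A  [2 reads]
#4 VA=0x201C6C7 (r,kernel):
  [0] read 0x10 idx=16: raw=0x2C007 flags P=1 W=1 U=1 S=0
  [1] read 0x2C idx=28: raw=0x2F007 flags P=1 W=1 U=1 S=0
  ⇒ phys 0x2F6C7  [2 reads]
#5 VA=0x201C6C7 (r,kernel):
  TLB hit vpn=0x201C → PA=0x2F6C7
#6 VA=0x361DB97 (r,kernel):
  [0] read 0x10 idx=27: raw=0x32007 flags P=1 W=1 U=1 S=0
  [1] read 0x32 idx=29: raw=0x35007 flags P=1 W=1 U=1 S=0
  ⇒ phys 0x35B97  [2 reads]

TLB: [["0x1618", "0x18"], ["0x2C01", "0x1E"], ["0x3807", "0x23"], ["0x3E09", "0x29"], ["0x201C", "0x2F"], ["0x361D", "0x35"]]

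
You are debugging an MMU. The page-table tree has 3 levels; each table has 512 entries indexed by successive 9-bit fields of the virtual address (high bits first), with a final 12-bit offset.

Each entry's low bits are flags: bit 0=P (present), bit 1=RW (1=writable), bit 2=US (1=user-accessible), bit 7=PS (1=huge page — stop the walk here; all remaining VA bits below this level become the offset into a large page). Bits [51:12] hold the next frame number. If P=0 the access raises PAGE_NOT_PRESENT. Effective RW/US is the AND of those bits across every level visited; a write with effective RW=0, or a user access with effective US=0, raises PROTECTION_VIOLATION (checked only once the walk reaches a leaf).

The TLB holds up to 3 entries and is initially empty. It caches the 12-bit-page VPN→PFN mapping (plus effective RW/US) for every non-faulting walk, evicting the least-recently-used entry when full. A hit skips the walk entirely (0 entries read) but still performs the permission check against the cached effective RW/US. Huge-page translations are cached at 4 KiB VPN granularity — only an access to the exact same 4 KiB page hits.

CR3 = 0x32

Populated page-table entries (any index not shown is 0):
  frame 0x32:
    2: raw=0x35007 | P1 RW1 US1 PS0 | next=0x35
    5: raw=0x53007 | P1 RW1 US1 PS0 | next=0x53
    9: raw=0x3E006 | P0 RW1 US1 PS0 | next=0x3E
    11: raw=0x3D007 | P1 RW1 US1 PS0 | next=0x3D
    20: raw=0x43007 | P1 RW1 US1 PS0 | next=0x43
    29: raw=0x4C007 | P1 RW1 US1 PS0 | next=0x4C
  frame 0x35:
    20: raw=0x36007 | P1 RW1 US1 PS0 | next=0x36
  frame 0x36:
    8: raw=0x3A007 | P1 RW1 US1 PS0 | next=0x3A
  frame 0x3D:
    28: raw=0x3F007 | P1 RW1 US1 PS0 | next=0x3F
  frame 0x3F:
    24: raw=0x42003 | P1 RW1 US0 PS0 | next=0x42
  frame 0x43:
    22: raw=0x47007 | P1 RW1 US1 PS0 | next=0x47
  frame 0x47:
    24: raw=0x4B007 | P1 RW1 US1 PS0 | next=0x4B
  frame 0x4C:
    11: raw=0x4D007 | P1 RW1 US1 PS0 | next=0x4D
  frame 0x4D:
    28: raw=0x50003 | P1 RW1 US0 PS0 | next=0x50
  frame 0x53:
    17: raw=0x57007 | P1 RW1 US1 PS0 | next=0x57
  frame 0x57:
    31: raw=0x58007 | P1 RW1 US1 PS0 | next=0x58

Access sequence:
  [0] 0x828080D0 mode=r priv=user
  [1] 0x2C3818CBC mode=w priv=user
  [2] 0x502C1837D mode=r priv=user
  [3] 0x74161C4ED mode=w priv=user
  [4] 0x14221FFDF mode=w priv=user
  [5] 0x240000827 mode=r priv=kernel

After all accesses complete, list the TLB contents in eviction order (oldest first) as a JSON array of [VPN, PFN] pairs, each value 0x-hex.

Per-access translation:
#0 VA=0x828080D0 (r,user):
  lvl0: tbl 0x32, slot 2 ⇒ 0x35007 (P1/RW1/US1/PS0)
  lvl1: tbl 0x35, slot 20 ⇒ 0x36007 (P1/RW1/US1/PS0)
  lvl2: tbl 0x36, slot 8 ⇒ 0x3A007 (P1/RW1/US1/PS0)
  ✓ 0x3A0D0  — 3 lookups
#1 VA=0x2C3818CBC (w,user):
  lvl0: tbl 0x32, slot 11 ⇒ 0x3D007 (P1/RW1/US1/PS0)
  lvl1: tbl 0x3D, slot 28 ⇒ 0x3F007 (P1/RW1/US1/PS0)
  lvl2: tbl 0x3F, slot 24 ⇒ 0x42003 (P1/RW1/US0/PS0)
  → PROTECTION_VIOLATION  (3 entries read)
#2 VA=0x502C1837D (r,user):
  lvl0: tbl 0x32, slot 20 ⇒ 0x43007 (P1/RW1/US1/PS0)
  lvl1: tbl 0x43, slot 22 ⇒ 0x47007 (P1/RW1/US1/PS0)
  lvl2: tbl 0x47, slot 24 ⇒ 0x4B007 (P1/RW1/US1/PS0)
  ✓ 0x4B37D  — 3 lookups
#3 VA=0x74161C4ED (w,user):
  lvl0: tbl 0x32, slot 29 ⇒ 0x4C007 (P1/RW1/US1/PS0)
  lvl1: tbl 0x4C, slot 11 ⇒ 0x4D007 (P1/RW1/US1/PS0)
  lvl2: tbl 0x4D, slot 28 ⇒ 0x50003 (P1/RW1/US0/PS0)
  → PROTECTION_VIOLATION  (3 entries read)
#4 VA=0x14221FFDF (w,user):
  lvl0: tbl 0x32, slot 5 ⇒ 0x53007 (P1/RW1/US1/PS0)
  lvl1: tbl 0x53, slot 17 ⇒ 0x57007 (P1/RW1/US1/PS0)
  lvl2: tbl 0x57, slot 31 ⇒ 0x58007 (P1/RW1/US1/PS0)
  ✓ 0x58FDF  — 3 lookups
#5 VA=0x240000827 (r,kernel):
  lvl0: tbl 0x32, slot 9 ⇒ 0x3E006 (P0/RW1/US1/PS0)
  → PAGE_NOT_PRESENT  (1 entries read)

TLB: [["0x82808", "0x3A"], ["0x502C18", "0x4B"], ["0x14221F", "0x58"]]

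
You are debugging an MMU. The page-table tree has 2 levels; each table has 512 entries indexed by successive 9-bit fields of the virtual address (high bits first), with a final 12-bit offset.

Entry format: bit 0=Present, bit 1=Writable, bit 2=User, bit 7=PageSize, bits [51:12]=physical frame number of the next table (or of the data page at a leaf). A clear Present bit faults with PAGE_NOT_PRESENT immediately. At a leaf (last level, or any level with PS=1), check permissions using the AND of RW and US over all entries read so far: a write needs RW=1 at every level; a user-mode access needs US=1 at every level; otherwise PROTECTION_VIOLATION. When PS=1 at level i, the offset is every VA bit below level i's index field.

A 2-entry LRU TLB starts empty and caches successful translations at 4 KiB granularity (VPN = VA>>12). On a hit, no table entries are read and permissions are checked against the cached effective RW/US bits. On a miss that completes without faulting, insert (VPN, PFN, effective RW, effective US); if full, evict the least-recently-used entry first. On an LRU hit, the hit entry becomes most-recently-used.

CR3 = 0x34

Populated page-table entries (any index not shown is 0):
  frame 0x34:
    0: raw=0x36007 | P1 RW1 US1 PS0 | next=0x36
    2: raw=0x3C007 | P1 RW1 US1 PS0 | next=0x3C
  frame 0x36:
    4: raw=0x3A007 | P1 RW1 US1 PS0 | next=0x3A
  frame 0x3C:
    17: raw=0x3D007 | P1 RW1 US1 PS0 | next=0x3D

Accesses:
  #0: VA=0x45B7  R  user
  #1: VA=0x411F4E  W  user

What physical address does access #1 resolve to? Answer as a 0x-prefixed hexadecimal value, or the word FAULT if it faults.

Per-access translation:
#0 VA=0x45B7 (r,user):
  [0] read 0x34 idx=0: raw=0x36007 flags P=1 W=1 U=1 S=0
  [1] read 0x36 idx=4: raw=0x3A007 flags P=1 W=1 U=1 S=0
  → PA=0x3A5B7  (2 entries read)
#1 VA=0x411F4E (w,user):
  [0] read 0x34 idx=2: raw=0x3C007 flags P=1 W=1 U=1 S=0
  [1] read 0x3C idx=17: raw=0x3D007 flags P=1 W=1 U=1 S=0
  → PA=0x3DF4E  (2 entries read)

Access #1 PA: 0x3DF4E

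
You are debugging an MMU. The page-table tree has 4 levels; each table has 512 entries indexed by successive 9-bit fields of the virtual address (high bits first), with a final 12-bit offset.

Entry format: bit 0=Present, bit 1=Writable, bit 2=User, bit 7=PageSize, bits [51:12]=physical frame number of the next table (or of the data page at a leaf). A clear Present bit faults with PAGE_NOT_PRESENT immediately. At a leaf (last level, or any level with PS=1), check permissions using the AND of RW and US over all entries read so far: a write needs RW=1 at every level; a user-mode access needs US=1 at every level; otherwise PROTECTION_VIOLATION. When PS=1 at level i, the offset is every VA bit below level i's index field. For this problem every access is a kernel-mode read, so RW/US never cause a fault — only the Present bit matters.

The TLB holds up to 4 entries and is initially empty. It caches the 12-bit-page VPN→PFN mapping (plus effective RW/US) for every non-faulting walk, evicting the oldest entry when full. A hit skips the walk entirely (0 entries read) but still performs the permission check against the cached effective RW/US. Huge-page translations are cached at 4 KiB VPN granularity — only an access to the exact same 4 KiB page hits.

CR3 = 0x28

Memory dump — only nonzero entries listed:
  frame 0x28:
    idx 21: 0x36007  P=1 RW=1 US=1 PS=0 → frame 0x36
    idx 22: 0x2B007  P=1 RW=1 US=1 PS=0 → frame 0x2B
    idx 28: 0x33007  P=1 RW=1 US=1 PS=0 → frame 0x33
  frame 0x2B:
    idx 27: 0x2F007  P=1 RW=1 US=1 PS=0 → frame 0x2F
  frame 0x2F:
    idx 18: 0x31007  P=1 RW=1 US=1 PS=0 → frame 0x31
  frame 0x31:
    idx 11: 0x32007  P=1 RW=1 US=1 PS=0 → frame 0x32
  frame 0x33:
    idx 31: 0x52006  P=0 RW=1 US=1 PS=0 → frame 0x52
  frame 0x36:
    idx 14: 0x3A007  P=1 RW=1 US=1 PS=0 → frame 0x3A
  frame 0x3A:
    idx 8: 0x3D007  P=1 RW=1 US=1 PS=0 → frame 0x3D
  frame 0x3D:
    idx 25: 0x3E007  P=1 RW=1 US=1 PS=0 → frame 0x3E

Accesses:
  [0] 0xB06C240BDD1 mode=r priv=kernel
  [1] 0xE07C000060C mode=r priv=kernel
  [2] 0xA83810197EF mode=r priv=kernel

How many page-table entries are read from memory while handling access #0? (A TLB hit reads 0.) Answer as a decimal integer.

Per-access translation:
#0 VA=0xB06C240BDD1 (r,kernel):
  L0 @0x28[22] → 0x2B007  P=1,RW=1,US=1,PS=0
  L1 @0x2B[27] → 0x2F007  P=1,RW=1,US=1,PS=0
  L2 @0x2F[18] → 0x31007  P=1,RW=1,US=1,PS=0
  L3 @0x31[11] → 0x32007  P=1,RW=1,US=1,PS=0
  → PA=0x32DD1  (4 entries read)
#1 VA=0xE07C000060C (r,kernel):
  L0 @0x28[28] → 0x33007  P=1,RW=1,US=1,PS=0
  L1 @0x33[31] → 0x52006  P=0,RW=1,US=1,PS=0
  ⇒ fault: PAGE_NOT_PRESENT  — 2 lookups
#2 VA=0xA83810197EF (r,kernel):
  L0 @0x28[21] → 0x36007  P=1,RW=1,US=1,PS=0
  L1 @0x36[14] → 0x3A007  P=1,RW=1,US=1,PS=0
  L2 @0x3A[8] → 0x3D007  P=1,RW=1,US=1,PS=0
  L3 @0x3D[25] → 0x3E007  P=1,RW=1,US=1,PS=0
  → PA=0x3E7EF  (4 entries read)

Entries read for #0: 4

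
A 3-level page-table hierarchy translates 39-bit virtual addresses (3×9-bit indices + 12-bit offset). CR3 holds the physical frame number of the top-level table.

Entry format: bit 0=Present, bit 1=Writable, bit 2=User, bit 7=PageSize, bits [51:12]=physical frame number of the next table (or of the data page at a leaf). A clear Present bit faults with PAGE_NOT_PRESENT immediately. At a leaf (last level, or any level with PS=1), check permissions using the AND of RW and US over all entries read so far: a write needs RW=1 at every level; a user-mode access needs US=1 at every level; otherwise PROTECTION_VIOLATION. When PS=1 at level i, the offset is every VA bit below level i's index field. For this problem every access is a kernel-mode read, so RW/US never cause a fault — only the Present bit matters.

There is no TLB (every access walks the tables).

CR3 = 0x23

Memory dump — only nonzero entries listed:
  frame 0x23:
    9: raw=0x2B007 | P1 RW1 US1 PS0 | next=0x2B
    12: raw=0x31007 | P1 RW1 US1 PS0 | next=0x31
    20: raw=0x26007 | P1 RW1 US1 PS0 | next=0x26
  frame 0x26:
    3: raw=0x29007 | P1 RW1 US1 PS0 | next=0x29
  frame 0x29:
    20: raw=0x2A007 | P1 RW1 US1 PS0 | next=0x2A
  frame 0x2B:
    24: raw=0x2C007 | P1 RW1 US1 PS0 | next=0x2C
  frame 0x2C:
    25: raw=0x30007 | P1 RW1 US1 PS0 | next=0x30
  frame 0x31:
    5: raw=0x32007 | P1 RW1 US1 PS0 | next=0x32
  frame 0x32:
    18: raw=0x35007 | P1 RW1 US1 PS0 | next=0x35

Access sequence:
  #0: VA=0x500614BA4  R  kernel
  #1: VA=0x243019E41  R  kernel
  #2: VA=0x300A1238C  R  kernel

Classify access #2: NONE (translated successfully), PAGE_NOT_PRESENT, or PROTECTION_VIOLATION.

Trace:
#0 VA=0x500614BA4 (r,kernel):
  [0] read 0x23 idx=20: raw=0x26007 flags P=1 W=1 U=1 S=0
  [1] read 0x26 idx=3: raw=0x29007 flags P=1 W=1 U=1 S=0
  [2] read 0x29 idx=20: raw=0x2A007 flags P=1 W=1 U=1 S=0
  → PA=0x2ABA4  (3 entries read)
#1 VA=0x243019E41 (r,kernel):
  [0] read 0x23 idx=9: raw=0x2B007 flags P=1 W=1 U=1 S=0
  [1] read 0x2B idx=24: raw=0x2C007 flags P=1 W=1 U=1 S=0
  [2] read 0x2C idx=25: raw=0x30007 flags P=1 W=1 U=1 S=0
  → PA=0x30E41  (3 entries read)
#2 VA=0x300A1238C (r,kernel):
  [0] read 0x23 idx=12: raw=0x31007 flags P=1 W=1 U=1 S=0
  [1] read 0x31 idx=5: raw=0x32007 flags P=1 W=1 U=1 S=0
  [2] read 0x32 idx=18: raw=0x35007 flags P=1 W=1 U=1 S=0
  → PA=0x3538C  (3 entries read)

Access #2 fault: NONE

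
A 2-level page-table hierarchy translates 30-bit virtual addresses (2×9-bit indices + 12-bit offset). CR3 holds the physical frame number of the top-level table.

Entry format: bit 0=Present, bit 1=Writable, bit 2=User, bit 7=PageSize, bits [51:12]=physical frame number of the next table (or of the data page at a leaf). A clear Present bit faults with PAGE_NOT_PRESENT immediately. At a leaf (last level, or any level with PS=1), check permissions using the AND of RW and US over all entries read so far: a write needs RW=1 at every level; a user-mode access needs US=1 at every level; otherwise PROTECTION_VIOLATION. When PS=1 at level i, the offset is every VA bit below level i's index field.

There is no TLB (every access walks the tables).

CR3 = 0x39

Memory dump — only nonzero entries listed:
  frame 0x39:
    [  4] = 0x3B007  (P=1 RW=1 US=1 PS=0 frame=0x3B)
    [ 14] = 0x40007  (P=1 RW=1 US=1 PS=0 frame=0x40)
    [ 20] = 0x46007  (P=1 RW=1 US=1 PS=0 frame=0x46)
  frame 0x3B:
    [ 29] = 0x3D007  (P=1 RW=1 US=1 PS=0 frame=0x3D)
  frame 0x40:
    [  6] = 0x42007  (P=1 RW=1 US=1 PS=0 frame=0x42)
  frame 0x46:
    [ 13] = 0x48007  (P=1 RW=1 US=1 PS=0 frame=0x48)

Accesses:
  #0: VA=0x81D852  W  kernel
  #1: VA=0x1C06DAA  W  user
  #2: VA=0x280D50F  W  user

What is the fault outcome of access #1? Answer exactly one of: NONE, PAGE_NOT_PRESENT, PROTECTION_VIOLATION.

Trace:
#0 VA=0x81D852 (w,kernel):
  L0: frame=0x39 idx=4 entry=0x3B007 [P=1 RW=1 US=1 PS=0]
  L1: frame=0x3B idx=29 entry=0x3D007 [P=1 RW=1 US=1 PS=0]
  → PA=0x3D852  (2 entries read)
#1 VA=0x1C06DAA (w,user):
  L0: frame=0x39 idx=14 entry=0x40007 [P=1 RW=1 US=1 PS=0]
  L1: frame=0x40 idx=6 entry=0x42007 [P=1 RW=1 US=1 PS=0]
  → PA=0x42DAA  (2 entries read)
#2 VA=0x280D50F (w,user):
  L0: frame=0x39 idx=20 entry=0x46007 [P=1 RW=1 US=1 PS=0]
  L1: frame=0x46 idx=13 entry=0x48007 [P=1 RW=1 US=1 PS=0]
  → PA=0x4850F  (2 entries read)

Access #1 fault: NONE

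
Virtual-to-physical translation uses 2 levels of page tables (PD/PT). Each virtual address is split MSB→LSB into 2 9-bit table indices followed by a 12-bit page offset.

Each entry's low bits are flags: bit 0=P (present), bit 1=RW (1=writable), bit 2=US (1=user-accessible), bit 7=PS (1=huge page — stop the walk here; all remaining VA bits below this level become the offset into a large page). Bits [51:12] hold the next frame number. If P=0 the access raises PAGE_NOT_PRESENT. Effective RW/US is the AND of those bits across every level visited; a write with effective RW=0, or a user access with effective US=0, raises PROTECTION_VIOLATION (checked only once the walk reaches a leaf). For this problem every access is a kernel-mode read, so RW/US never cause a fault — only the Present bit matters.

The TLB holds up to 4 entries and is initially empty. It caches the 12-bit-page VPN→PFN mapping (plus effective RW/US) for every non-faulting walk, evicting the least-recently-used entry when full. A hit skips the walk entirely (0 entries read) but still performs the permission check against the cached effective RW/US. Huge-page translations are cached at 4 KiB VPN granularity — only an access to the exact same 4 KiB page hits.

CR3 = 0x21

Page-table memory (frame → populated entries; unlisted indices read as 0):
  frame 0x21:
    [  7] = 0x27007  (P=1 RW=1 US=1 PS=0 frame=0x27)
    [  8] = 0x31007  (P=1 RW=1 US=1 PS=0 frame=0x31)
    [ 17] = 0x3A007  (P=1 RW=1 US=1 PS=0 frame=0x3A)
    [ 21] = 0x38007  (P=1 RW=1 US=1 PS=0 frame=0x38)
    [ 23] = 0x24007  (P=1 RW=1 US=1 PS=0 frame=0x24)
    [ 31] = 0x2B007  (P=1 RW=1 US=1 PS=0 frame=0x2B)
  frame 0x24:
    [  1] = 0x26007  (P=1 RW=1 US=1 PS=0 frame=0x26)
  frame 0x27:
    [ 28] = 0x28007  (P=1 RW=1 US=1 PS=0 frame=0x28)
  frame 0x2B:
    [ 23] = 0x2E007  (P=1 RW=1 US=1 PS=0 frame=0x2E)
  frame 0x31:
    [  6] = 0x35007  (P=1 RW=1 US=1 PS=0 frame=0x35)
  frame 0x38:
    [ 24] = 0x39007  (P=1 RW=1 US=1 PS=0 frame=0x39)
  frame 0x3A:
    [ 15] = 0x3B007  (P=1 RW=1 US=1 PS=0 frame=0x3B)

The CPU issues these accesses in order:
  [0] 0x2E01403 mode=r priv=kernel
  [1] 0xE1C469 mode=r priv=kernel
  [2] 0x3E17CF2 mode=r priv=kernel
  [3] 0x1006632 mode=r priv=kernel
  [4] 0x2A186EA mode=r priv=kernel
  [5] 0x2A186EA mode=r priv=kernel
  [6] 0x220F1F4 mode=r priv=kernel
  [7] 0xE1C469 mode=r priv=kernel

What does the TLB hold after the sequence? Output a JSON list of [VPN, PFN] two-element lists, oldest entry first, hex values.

Per-access translation:
#0 VA=0x2E01403 (r,kernel):
  L0 @0x21[23] → 0x24007  P=1,RW=1,US=1,PS=0
  L1 @0x24[1] → 0x26007  P=1,RW=1,US=1,PS=0
  → PA=0x26403  (2 entries read)
#1 VA=0xE1C469 (r,kernel):
  L0 @0x21[7] → 0x27007  P=1,RW=1,US=1,PS=0
  L1 @0x27[28] → 0x28007  P=1,RW=1,US=1,PS=0
  → PA=0x28469  (2 entries read)
#2 VA=0x3E17CF2 (r,kernel):
  L0 @0x21[31] → 0x2B007  P=1,RW=1,US=1,PS=0
  L1 @0x2B[23] → 0x2E007  P=1,RW=1,US=1,PS=0
  → PA=0x2ECF2  (2 entries read)
#3 VA=0x1006632 (r,kernel):
  L0 @0x21[8] → 0x31007  P=1,RW=1,US=1,PS=0
  L1 @0x31[6] → 0x35007  P=1,RW=1,US=1,PS=0
  → PA=0x35632  (2 entries read)
#4 VA=0x2A186EA (r,kernel):
  L0 @0x21[21] → 0x38007  P=1,RW=1,US=1,PS=0
  L1 @0x38[24] → 0x39007  P=1,RW=1,US=1,PS=0
  → PA=0x396EA  (2 entries read)
#5 VA=0x2A186EA (r,kernel):
  TLB hit vpn=0x2A18 → PA=0x396EA
#6 VA=0x220F1F4 (r,kernel):
  L0 @0x21[17] → 0x3A007  P=1,RW=1,US=1,PS=0
  L1 @0x3A[15] → 0x3B007  P=1,RW=1,US=1,PS=0
  → PA=0x3B1F4  (2 entries read)
#7 VA=0xE1C469 (r,kernel):
  L0 @0x21[7] → 0x27007  P=1,RW=1,US=1,PS=0
  L1 @0x27[28] → 0x28007  P=1,RW=1,US=1,PS=0
  → PA=0x28469  (2 entries read)

TLB: [["0x1006", "0x35"], ["0x2A18", "0x39"], ["0x220F", "0x3B"], ["0xE1C", "0x28"]]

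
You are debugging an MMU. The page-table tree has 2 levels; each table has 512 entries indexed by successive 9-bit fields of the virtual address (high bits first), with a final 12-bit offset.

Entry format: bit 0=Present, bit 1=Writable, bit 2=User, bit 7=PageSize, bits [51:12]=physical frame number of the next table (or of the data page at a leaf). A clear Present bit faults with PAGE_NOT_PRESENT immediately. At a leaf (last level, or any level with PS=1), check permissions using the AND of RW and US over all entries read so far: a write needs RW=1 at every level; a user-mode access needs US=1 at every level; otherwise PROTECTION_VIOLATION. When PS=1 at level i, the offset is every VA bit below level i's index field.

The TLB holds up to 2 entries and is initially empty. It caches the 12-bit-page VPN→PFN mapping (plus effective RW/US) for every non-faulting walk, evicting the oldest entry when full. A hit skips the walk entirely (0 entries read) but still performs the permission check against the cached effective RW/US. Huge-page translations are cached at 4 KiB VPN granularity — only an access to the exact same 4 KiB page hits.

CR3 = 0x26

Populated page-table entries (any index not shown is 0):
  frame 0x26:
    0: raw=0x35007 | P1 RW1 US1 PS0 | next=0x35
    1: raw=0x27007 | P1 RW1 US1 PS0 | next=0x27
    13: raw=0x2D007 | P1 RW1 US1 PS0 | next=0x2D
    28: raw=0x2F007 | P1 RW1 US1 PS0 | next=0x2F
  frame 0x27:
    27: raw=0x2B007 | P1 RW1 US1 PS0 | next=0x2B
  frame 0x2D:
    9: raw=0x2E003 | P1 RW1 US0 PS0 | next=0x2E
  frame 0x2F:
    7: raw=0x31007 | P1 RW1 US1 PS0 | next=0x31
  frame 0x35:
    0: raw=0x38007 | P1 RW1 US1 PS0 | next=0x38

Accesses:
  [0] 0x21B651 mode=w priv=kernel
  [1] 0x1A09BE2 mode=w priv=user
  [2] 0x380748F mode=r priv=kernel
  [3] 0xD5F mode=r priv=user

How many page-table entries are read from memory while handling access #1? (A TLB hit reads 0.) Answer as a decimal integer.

Trace:
#0 VA=0x21B651 (w,kernel):
  L0 @0x26[1] → 0x27007  P=1,RW=1,US=1,PS=0
  L1 @0x27[27] → 0x2B007  P=1,RW=1,US=1,PS=0
  ✓ 0x2B651  — 2 lookups
#1 VA=0x1A09BE2 (w,user):
  L0 @0x26[13] → 0x2D007  P=1,RW=1,US=1,PS=0
  L1 @0x2D[9] → 0x2E003  P=1,RW=1,US=0,PS=0
  ✗ PROTECTION_VIOLATION  [2 reads]
#2 VA=0x380748F (r,kernel):
  L0 @0x26[28] → 0x2F007  P=1,RW=1,US=1,PS=0
  L1 @0x2F[7] → 0x31007  P=1,RW=1,US=1,PS=0
  ✓ 0x3148F  — 2 lookups
#3 VA=0xD5F (r,user):
  L0 @0x26[0] → 0x35007  P=1,RW=1,US=1,PS=0
  L1 @0x35[0] → 0x38007  P=1,RW=1,US=1,PS=0
  ✓ 0x38D5F  — 2 lookups

Entries read for #1: 2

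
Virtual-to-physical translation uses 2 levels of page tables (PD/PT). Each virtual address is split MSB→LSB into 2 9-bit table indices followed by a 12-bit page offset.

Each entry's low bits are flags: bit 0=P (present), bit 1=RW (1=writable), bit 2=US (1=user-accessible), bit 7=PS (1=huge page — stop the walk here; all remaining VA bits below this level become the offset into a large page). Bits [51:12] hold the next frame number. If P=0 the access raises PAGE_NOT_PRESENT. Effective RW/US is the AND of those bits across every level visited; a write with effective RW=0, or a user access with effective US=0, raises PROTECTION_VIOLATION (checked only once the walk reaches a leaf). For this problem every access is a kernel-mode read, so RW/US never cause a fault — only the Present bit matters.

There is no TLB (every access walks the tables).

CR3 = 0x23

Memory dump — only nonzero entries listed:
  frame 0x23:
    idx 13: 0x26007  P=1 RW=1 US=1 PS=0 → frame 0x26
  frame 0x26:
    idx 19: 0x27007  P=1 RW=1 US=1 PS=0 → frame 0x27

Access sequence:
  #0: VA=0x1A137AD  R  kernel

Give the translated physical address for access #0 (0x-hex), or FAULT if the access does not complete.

Walk each access:
#0 VA=0x1A137AD (r,kernel):
  L0 @0x23[13] → 0x26007  P=1,RW=1,US=1,PS=0
  L1 @0x26[19] → 0x27007  P=1,RW=1,US=1,PS=0
  ✓ 0x277AD  — 2 lookups

Access #0 PA: 0x277AD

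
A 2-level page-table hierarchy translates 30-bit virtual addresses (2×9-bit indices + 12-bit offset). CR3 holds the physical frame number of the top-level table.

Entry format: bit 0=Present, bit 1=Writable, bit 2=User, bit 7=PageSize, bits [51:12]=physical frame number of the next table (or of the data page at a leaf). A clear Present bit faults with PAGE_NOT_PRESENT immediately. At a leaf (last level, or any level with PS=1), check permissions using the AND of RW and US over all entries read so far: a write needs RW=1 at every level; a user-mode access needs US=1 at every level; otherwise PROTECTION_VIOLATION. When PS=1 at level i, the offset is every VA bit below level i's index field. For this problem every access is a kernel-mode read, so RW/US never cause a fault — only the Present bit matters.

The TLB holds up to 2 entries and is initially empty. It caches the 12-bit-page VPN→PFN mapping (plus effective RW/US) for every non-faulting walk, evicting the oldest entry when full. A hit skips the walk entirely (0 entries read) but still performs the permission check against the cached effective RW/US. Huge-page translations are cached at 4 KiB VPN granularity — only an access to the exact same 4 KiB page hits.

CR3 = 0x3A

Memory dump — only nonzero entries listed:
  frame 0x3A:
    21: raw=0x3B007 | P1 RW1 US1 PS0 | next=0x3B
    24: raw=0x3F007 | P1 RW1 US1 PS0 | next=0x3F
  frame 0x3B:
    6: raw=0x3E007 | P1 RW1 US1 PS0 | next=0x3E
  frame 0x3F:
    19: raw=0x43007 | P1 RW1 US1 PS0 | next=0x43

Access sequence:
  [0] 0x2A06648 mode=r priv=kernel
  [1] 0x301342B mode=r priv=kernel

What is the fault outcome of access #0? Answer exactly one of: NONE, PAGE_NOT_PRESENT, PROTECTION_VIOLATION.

Trace:
#0 VA=0x2A06648 (r,kernel):
  [0] read 0x3A idx=21: raw=0x3B007 flags P=1 W=1 U=1 S=0
  [1] read 0x3B idx=6: raw=0x3E007 flags P=1 W=1 U=1 S=0
  ✓ 0x3E648  — 2 lookups
#1 VA=0x301342B (r,kernel):
  [0] read 0x3A idx=24: raw=0x3F007 flags P=1 W=1 U=1 S=0
  [1] read 0x3F idx=19: raw=0x43007 flags P=1 W=1 U=1 S=0
  ✓ 0x4342B  — 2 lookups

Access #0 fault: NONE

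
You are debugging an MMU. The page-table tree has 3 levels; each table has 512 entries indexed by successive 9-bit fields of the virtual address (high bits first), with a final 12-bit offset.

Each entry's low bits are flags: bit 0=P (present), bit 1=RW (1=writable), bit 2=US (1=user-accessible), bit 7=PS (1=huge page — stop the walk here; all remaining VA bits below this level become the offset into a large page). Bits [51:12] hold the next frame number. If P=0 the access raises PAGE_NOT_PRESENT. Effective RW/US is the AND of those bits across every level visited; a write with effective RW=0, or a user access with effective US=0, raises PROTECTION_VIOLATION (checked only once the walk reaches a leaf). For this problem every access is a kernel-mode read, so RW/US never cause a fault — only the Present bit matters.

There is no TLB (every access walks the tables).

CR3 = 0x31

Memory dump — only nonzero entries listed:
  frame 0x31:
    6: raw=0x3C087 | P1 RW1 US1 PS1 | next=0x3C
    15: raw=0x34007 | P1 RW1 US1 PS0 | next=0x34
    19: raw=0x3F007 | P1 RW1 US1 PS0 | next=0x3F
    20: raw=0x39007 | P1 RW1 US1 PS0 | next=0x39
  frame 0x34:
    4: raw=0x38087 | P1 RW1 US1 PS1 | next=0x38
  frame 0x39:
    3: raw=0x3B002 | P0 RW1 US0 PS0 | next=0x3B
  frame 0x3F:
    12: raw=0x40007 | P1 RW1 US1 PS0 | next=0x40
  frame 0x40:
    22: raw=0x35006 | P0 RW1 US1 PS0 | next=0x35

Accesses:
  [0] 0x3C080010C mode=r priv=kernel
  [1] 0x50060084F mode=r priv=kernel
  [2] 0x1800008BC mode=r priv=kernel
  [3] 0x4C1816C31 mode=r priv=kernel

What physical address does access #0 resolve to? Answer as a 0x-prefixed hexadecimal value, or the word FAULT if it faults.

Trace:
#0 VA=0x3C080010C (r,kernel):
  L0 @0x31[15] → 0x34007  P=1,RW=1,US=1,PS=0
  L1 @0x34[4] → 0x38087  P=1,RW=1,US=1,PS=1
  ✓ 0x3810C (huge @L1)  — 2 lookups
#1 VA=0x50060084F (r,kernel):
  L0 @0x31[20] → 0x39007  P=1,RW=1,US=1,PS=0
  L1 @0x39[3] → 0x3B002  P=0,RW=1,US=0,PS=0
  → PAGE_NOT_PRESENT  (2 entries read)
#2 VA=0x1800008BC (r,kernel):
  L0 @0x31[6] → 0x3C087  P=1,RW=1,US=1,PS=1
  ✓ 0x3C8BC (huge @L0)  — 1 lookups
#3 VA=0x4C1816C31 (r,kernel):
  L0 @0x31[19] → 0x3F007  P=1,RW=1,US=1,PS=0
  L1 @0x3F[12] → 0x40007  P=1,RW=1,US=1,PS=0
  L2 @0x40[22] → 0x35006  P=0,RW=1,US=1,PS=0
  → PAGE_NOT_PRESENT  (3 entries read)

Access #0 PA: 0x3810C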